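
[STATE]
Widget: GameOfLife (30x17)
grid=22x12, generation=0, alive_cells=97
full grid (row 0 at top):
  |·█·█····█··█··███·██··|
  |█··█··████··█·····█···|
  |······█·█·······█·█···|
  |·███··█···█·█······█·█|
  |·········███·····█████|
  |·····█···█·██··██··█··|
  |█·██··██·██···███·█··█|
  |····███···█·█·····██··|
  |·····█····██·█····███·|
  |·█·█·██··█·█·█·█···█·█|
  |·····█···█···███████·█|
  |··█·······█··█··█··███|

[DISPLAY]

Gen: 0                        
·█·█····█··█··███·██··        
█··█··████··█·····█···        
······█·█·······█·█···        
·███··█···█·█······█·█        
·········███·····█████        
·····█···█·██··██··█··        
█·██··██·██···███·█··█        
····███···█·█·····██··        
·····█····██·█····███·        
·█·█·██··█·█·█·█···█·█        
·····█···█···███████·█        
··█·······█··█··█··███        
                              
                              
                              
                              


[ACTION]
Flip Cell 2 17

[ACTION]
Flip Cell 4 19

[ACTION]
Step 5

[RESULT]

Gen: 5                        
·██······██·······█···        
█··█·····██·····█··█··        
█····█···█·█········█·        
█····█··········█··█··        
·█····█··█·█··········        
··█····█··█···········        
···········█··········        
····█······█··········        
···█···█·███··········        
···█······██··········        
···█····██············        
····███·█·············        
                              
                              
                              
                              


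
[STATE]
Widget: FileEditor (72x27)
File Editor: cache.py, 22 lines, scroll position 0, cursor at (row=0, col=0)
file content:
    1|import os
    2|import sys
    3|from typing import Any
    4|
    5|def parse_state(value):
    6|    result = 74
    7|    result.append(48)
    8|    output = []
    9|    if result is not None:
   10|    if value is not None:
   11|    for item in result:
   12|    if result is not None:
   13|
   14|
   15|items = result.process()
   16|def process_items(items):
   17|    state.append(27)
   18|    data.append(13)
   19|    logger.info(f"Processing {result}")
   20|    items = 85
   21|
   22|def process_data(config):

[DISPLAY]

█mport os                                                              ▲
import sys                                                             █
from typing import Any                                                 ░
                                                                       ░
def parse_state(value):                                                ░
    result = 74                                                        ░
    result.append(48)                                                  ░
    output = []                                                        ░
    if result is not None:                                             ░
    if value is not None:                                              ░
    for item in result:                                                ░
    if result is not None:                                             ░
                                                                       ░
                                                                       ░
items = result.process()                                               ░
def process_items(items):                                              ░
    state.append(27)                                                   ░
    data.append(13)                                                    ░
    logger.info(f"Processing {result}")                                ░
    items = 85                                                         ░
                                                                       ░
def process_data(config):                                              ░
                                                                       ░
                                                                       ░
                                                                       ░
                                                                       ░
                                                                       ▼


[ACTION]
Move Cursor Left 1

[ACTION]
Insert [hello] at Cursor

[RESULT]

hello█mport os                                                         ▲
import sys                                                             █
from typing import Any                                                 ░
                                                                       ░
def parse_state(value):                                                ░
    result = 74                                                        ░
    result.append(48)                                                  ░
    output = []                                                        ░
    if result is not None:                                             ░
    if value is not None:                                              ░
    for item in result:                                                ░
    if result is not None:                                             ░
                                                                       ░
                                                                       ░
items = result.process()                                               ░
def process_items(items):                                              ░
    state.append(27)                                                   ░
    data.append(13)                                                    ░
    logger.info(f"Processing {result}")                                ░
    items = 85                                                         ░
                                                                       ░
def process_data(config):                                              ░
                                                                       ░
                                                                       ░
                                                                       ░
                                                                       ░
                                                                       ▼


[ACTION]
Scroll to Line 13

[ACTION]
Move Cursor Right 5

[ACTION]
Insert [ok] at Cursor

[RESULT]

helloimporok█ os                                                       ▲
import sys                                                             █
from typing import Any                                                 ░
                                                                       ░
def parse_state(value):                                                ░
    result = 74                                                        ░
    result.append(48)                                                  ░
    output = []                                                        ░
    if result is not None:                                             ░
    if value is not None:                                              ░
    for item in result:                                                ░
    if result is not None:                                             ░
                                                                       ░
                                                                       ░
items = result.process()                                               ░
def process_items(items):                                              ░
    state.append(27)                                                   ░
    data.append(13)                                                    ░
    logger.info(f"Processing {result}")                                ░
    items = 85                                                         ░
                                                                       ░
def process_data(config):                                              ░
                                                                       ░
                                                                       ░
                                                                       ░
                                                                       ░
                                                                       ▼


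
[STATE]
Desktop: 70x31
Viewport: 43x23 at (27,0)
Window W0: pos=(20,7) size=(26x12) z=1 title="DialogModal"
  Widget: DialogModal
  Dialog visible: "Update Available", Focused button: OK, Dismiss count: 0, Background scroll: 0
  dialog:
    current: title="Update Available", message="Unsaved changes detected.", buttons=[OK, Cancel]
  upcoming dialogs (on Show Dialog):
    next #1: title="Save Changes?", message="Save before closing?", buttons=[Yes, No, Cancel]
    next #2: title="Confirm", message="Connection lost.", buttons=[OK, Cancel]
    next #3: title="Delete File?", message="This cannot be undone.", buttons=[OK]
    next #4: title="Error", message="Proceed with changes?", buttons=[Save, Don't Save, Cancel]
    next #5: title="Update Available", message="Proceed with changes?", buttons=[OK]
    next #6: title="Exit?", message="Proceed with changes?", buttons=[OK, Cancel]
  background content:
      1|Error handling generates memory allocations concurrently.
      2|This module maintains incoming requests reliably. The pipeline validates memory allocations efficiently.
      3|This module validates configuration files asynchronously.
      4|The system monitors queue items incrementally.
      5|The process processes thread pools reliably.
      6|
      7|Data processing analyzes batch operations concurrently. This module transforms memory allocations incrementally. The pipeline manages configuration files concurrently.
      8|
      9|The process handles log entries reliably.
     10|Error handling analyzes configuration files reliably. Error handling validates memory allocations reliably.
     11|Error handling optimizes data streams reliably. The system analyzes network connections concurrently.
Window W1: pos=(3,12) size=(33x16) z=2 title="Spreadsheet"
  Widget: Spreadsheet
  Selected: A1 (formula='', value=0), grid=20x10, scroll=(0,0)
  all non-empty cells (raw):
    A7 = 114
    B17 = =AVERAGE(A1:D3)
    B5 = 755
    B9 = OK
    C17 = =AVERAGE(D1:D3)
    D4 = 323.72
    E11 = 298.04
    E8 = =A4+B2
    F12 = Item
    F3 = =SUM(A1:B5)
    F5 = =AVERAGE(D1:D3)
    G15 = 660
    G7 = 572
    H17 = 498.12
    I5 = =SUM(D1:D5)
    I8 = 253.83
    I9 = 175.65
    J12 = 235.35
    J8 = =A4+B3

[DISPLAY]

                                           
                                           
                                           
                                           
                                           
                                           
                                           
━━━━━━━━━━━━━━━━━━┓                        
gModal            ┃                        
──────────────────┨                        
handling generates┃                        
───────────────┐in┃                        
━━━━━━━━┓lable │co┃                        
        ┃ges de│eu┃                        
────────┨el    │th┃                        
        ┃──────┘  ┃                        
C       ┃ analyzes┃                        
--------┃         ┃                        
    0   ┃━━━━━━━━━┛                        
    0   ┃                                  
    0   ┃                                  
    0  3┃                                  
    0   ┃                                  


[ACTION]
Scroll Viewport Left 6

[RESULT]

                                           
                                           
                                           
                                           
                                           
                                           
                                           
━━━━━━━━━━━━━━━━━━━━━━━━┓                  
 DialogModal            ┃                  
────────────────────────┨                  
Error handling generates┃                  
Th┌──────────────────┐in┃                  
━━━━━━━━━━━━━━┓lable │co┃                  
              ┃ges de│eu┃                  
──────────────┨el    │th┃                  
              ┃──────┘  ┃                  
      C       ┃ analyzes┃                  
--------------┃         ┃                  
  0       0   ┃━━━━━━━━━┛                  
  0       0   ┃                            
  0       0   ┃                            
  0       0  3┃                            
755       0   ┃                            


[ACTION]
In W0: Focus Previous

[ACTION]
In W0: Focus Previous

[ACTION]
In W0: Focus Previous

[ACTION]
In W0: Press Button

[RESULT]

                                           
                                           
                                           
                                           
                                           
                                           
                                           
━━━━━━━━━━━━━━━━━━━━━━━━┓                  
 DialogModal            ┃                  
────────────────────────┨                  
Error handling generates┃                  
This module maintains in┃                  
━━━━━━━━━━━━━━┓idates co┃                  
              ┃tors queu┃                  
──────────────┨cesses th┃                  
              ┃         ┃                  
      C       ┃ analyzes┃                  
--------------┃         ┃                  
  0       0   ┃━━━━━━━━━┛                  
  0       0   ┃                            
  0       0   ┃                            
  0       0  3┃                            
755       0   ┃                            


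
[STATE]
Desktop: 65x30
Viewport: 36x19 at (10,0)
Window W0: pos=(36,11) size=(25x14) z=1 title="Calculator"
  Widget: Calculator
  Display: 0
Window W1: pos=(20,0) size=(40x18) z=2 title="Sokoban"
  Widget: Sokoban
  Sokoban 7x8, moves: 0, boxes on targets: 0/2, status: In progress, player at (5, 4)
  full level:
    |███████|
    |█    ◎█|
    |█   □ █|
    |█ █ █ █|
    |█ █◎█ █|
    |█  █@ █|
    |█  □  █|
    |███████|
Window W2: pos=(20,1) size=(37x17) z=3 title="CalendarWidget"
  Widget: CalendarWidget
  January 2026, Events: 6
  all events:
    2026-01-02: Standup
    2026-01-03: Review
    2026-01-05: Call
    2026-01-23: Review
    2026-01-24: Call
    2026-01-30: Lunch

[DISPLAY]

          ┏━━━━━━━━━━━━━━━━━━━━━━━━━
          ┏━━━━━━━━━━━━━━━━━━━━━━━━━
          ┃ CalendarWidget          
          ┠─────────────────────────
          ┃            January 2026 
          ┃Mo Tu We Th Fr Sa Su     
          ┃          1  2*  3*  4   
          ┃ 5*  6  7  8  9 10 11    
          ┃12 13 14 15 16 17 18     
          ┃19 20 21 22 23* 24* 25   
          ┃26 27 28 29 30* 31       
          ┃                         
          ┃                         
          ┃                         
          ┃                         
          ┃                         
          ┃                         
          ┗━━━━━━━━━━━━━━━━━━━━━━━━━
                          ┃│ 4 │ 5 │


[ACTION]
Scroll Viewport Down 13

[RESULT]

          ┃                         
          ┃                         
          ┃                         
          ┃                         
          ┃                         
          ┃                         
          ┗━━━━━━━━━━━━━━━━━━━━━━━━━
                          ┃│ 4 │ 5 │
                          ┃├───┼───┼
                          ┃│ 1 │ 2 │
                          ┃├───┼───┼
                          ┃│ 0 │ . │
                          ┃└───┴───┴
                          ┗━━━━━━━━━
                                    
                                    
                                    
                                    
                                    


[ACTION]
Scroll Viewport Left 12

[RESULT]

                    ┃               
                    ┃               
                    ┃               
                    ┃               
                    ┃               
                    ┃               
                    ┗━━━━━━━━━━━━━━━
                                    
                                    
                                    
                                    
                                    
                                    
                                    
                                    
                                    
                                    
                                    
                                    


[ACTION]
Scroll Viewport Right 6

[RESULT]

              ┃                     
              ┃                     
              ┃                     
              ┃                     
              ┃                     
              ┃                     
              ┗━━━━━━━━━━━━━━━━━━━━━
                              ┃│ 4 │
                              ┃├───┼
                              ┃│ 1 │
                              ┃├───┼
                              ┃│ 0 │
                              ┃└───┴
                              ┗━━━━━
                                    
                                    
                                    
                                    
                                    


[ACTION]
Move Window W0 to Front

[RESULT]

              ┃               ┏━━━━━
              ┃               ┃ Calc
              ┃               ┠─────
              ┃               ┃     
              ┃               ┃┌───┬
              ┃               ┃│ 7 │
              ┗━━━━━━━━━━━━━━━┃├───┼
                              ┃│ 4 │
                              ┃├───┼
                              ┃│ 1 │
                              ┃├───┼
                              ┃│ 0 │
                              ┃└───┴
                              ┗━━━━━
                                    
                                    
                                    
                                    
                                    


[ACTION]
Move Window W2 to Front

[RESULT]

              ┃                     
              ┃                     
              ┃                     
              ┃                     
              ┃                     
              ┃                     
              ┗━━━━━━━━━━━━━━━━━━━━━
                              ┃│ 4 │
                              ┃├───┼
                              ┃│ 1 │
                              ┃├───┼
                              ┃│ 0 │
                              ┃└───┴
                              ┗━━━━━
                                    
                                    
                                    
                                    
                                    


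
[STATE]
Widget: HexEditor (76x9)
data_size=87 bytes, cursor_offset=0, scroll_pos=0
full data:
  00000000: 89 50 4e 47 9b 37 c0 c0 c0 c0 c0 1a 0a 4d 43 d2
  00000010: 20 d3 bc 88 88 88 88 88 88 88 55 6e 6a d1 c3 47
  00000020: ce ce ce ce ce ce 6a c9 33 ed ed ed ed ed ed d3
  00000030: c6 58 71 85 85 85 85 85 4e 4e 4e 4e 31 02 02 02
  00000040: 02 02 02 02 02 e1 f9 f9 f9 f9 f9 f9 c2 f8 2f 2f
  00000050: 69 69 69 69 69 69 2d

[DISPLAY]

00000000  89 50 4e 47 9b 37 c0 c0  c0 c0 c0 1a 0a 4d 43 d2  |.PNG.7.......MC
00000010  20 d3 bc 88 88 88 88 88  88 88 55 6e 6a d1 c3 47  | .........Unj..
00000020  ce ce ce ce ce ce 6a c9  33 ed ed ed ed ed ed d3  |......j.3......
00000030  c6 58 71 85 85 85 85 85  4e 4e 4e 4e 31 02 02 02  |.Xq.....NNNN1..
00000040  02 02 02 02 02 e1 f9 f9  f9 f9 f9 f9 c2 f8 2f 2f  |............../
00000050  69 69 69 69 69 69 2d                              |iiiiii-        
                                                                            
                                                                            
                                                                            


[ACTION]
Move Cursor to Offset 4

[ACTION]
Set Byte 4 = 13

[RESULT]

00000000  89 50 4e 47 13 37 c0 c0  c0 c0 c0 1a 0a 4d 43 d2  |.PNG.7.......MC
00000010  20 d3 bc 88 88 88 88 88  88 88 55 6e 6a d1 c3 47  | .........Unj..
00000020  ce ce ce ce ce ce 6a c9  33 ed ed ed ed ed ed d3  |......j.3......
00000030  c6 58 71 85 85 85 85 85  4e 4e 4e 4e 31 02 02 02  |.Xq.....NNNN1..
00000040  02 02 02 02 02 e1 f9 f9  f9 f9 f9 f9 c2 f8 2f 2f  |............../
00000050  69 69 69 69 69 69 2d                              |iiiiii-        
                                                                            
                                                                            
                                                                            


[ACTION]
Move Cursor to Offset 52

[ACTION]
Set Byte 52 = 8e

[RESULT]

00000000  89 50 4e 47 13 37 c0 c0  c0 c0 c0 1a 0a 4d 43 d2  |.PNG.7.......MC
00000010  20 d3 bc 88 88 88 88 88  88 88 55 6e 6a d1 c3 47  | .........Unj..
00000020  ce ce ce ce ce ce 6a c9  33 ed ed ed ed ed ed d3  |......j.3......
00000030  c6 58 71 85 8E 85 85 85  4e 4e 4e 4e 31 02 02 02  |.Xq.....NNNN1..
00000040  02 02 02 02 02 e1 f9 f9  f9 f9 f9 f9 c2 f8 2f 2f  |............../
00000050  69 69 69 69 69 69 2d                              |iiiiii-        
                                                                            
                                                                            
                                                                            


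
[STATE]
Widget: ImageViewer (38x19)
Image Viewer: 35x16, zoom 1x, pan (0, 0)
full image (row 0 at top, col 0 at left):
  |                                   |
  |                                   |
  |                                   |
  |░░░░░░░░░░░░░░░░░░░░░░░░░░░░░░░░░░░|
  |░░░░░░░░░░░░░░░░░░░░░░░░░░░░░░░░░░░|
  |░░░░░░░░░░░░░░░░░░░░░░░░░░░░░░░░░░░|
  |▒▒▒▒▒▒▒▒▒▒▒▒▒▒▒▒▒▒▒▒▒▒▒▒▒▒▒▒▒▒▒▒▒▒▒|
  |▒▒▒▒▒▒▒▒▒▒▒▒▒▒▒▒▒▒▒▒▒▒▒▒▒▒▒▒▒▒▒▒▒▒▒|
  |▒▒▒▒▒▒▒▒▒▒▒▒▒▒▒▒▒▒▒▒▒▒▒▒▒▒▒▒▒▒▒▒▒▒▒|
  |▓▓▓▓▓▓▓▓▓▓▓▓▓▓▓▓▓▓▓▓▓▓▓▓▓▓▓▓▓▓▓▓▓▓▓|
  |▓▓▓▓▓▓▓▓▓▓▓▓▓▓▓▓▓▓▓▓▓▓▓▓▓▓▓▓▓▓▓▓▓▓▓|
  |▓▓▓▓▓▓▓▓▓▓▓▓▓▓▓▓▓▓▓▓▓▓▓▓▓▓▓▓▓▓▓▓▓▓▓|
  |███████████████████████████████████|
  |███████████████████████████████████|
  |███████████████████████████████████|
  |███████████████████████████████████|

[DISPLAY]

                                      
                                      
                                      
░░░░░░░░░░░░░░░░░░░░░░░░░░░░░░░░░░░   
░░░░░░░░░░░░░░░░░░░░░░░░░░░░░░░░░░░   
░░░░░░░░░░░░░░░░░░░░░░░░░░░░░░░░░░░   
▒▒▒▒▒▒▒▒▒▒▒▒▒▒▒▒▒▒▒▒▒▒▒▒▒▒▒▒▒▒▒▒▒▒▒   
▒▒▒▒▒▒▒▒▒▒▒▒▒▒▒▒▒▒▒▒▒▒▒▒▒▒▒▒▒▒▒▒▒▒▒   
▒▒▒▒▒▒▒▒▒▒▒▒▒▒▒▒▒▒▒▒▒▒▒▒▒▒▒▒▒▒▒▒▒▒▒   
▓▓▓▓▓▓▓▓▓▓▓▓▓▓▓▓▓▓▓▓▓▓▓▓▓▓▓▓▓▓▓▓▓▓▓   
▓▓▓▓▓▓▓▓▓▓▓▓▓▓▓▓▓▓▓▓▓▓▓▓▓▓▓▓▓▓▓▓▓▓▓   
▓▓▓▓▓▓▓▓▓▓▓▓▓▓▓▓▓▓▓▓▓▓▓▓▓▓▓▓▓▓▓▓▓▓▓   
███████████████████████████████████   
███████████████████████████████████   
███████████████████████████████████   
███████████████████████████████████   
                                      
                                      
                                      


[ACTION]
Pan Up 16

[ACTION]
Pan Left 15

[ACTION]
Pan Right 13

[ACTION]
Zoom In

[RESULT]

                                      
                                      
                                      
                                      
                                      
                                      
░░░░░░░░░░░░░░░░░░░░░░░░░░░░░░░░░░░░░░
░░░░░░░░░░░░░░░░░░░░░░░░░░░░░░░░░░░░░░
░░░░░░░░░░░░░░░░░░░░░░░░░░░░░░░░░░░░░░
░░░░░░░░░░░░░░░░░░░░░░░░░░░░░░░░░░░░░░
░░░░░░░░░░░░░░░░░░░░░░░░░░░░░░░░░░░░░░
░░░░░░░░░░░░░░░░░░░░░░░░░░░░░░░░░░░░░░
▒▒▒▒▒▒▒▒▒▒▒▒▒▒▒▒▒▒▒▒▒▒▒▒▒▒▒▒▒▒▒▒▒▒▒▒▒▒
▒▒▒▒▒▒▒▒▒▒▒▒▒▒▒▒▒▒▒▒▒▒▒▒▒▒▒▒▒▒▒▒▒▒▒▒▒▒
▒▒▒▒▒▒▒▒▒▒▒▒▒▒▒▒▒▒▒▒▒▒▒▒▒▒▒▒▒▒▒▒▒▒▒▒▒▒
▒▒▒▒▒▒▒▒▒▒▒▒▒▒▒▒▒▒▒▒▒▒▒▒▒▒▒▒▒▒▒▒▒▒▒▒▒▒
▒▒▒▒▒▒▒▒▒▒▒▒▒▒▒▒▒▒▒▒▒▒▒▒▒▒▒▒▒▒▒▒▒▒▒▒▒▒
▒▒▒▒▒▒▒▒▒▒▒▒▒▒▒▒▒▒▒▒▒▒▒▒▒▒▒▒▒▒▒▒▒▒▒▒▒▒
▓▓▓▓▓▓▓▓▓▓▓▓▓▓▓▓▓▓▓▓▓▓▓▓▓▓▓▓▓▓▓▓▓▓▓▓▓▓


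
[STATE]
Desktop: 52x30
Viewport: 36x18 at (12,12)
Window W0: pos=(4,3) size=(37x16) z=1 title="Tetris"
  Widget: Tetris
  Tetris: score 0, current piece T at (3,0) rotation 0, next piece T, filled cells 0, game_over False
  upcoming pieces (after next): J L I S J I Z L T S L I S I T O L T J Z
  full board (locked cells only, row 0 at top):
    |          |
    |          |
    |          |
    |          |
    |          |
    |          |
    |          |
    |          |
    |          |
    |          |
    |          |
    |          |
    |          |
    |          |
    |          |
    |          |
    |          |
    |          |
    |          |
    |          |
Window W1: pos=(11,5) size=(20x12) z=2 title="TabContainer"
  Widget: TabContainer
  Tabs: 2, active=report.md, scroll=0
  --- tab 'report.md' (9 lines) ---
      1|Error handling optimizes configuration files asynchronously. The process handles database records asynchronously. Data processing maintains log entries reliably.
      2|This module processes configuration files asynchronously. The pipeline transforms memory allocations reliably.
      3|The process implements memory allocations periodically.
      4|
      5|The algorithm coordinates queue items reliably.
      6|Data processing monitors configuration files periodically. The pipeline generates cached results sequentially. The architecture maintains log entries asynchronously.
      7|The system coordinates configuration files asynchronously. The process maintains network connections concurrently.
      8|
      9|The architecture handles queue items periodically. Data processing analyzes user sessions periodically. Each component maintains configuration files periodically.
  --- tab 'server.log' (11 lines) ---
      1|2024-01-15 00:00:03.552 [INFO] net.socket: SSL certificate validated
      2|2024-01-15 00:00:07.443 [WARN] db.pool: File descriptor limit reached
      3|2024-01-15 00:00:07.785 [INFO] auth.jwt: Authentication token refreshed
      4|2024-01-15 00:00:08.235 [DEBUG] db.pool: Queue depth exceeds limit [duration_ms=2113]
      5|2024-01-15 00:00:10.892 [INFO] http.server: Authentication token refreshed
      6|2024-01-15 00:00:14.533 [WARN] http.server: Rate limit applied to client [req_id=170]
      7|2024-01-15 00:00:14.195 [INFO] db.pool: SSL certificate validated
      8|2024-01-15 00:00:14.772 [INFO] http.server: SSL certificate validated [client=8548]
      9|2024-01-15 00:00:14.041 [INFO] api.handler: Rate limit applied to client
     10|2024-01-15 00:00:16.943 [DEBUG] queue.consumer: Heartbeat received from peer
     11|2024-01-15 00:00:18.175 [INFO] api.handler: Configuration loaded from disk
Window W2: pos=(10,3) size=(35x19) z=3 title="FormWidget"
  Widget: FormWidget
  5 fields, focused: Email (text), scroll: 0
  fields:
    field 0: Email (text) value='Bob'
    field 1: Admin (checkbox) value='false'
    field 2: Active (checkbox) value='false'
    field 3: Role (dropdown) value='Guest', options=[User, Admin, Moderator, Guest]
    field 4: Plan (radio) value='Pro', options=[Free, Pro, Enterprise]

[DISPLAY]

                                ┃   
                                ┃   
                                ┃   
                                ┃   
                                ┃   
                                ┃   
                                ┃   
                                ┃   
                                ┃   
━━━━━━━━━━━━━━━━━━━━━━━━━━━━━━━━┛   
                                    
                                    
                                    
                                    
                                    
                                    
                                    
                                    


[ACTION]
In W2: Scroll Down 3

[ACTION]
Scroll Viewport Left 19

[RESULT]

    ┃     ┃                         
    ┃     ┃                         
    ┃     ┃                         
    ┃     ┃                         
    ┃     ┃                         
    ┃     ┃                         
    ┗━━━━━┃                         
          ┃                         
          ┃                         
          ┗━━━━━━━━━━━━━━━━━━━━━━━━━
                                    
                                    
                                    
                                    
                                    
                                    
                                    
                                    


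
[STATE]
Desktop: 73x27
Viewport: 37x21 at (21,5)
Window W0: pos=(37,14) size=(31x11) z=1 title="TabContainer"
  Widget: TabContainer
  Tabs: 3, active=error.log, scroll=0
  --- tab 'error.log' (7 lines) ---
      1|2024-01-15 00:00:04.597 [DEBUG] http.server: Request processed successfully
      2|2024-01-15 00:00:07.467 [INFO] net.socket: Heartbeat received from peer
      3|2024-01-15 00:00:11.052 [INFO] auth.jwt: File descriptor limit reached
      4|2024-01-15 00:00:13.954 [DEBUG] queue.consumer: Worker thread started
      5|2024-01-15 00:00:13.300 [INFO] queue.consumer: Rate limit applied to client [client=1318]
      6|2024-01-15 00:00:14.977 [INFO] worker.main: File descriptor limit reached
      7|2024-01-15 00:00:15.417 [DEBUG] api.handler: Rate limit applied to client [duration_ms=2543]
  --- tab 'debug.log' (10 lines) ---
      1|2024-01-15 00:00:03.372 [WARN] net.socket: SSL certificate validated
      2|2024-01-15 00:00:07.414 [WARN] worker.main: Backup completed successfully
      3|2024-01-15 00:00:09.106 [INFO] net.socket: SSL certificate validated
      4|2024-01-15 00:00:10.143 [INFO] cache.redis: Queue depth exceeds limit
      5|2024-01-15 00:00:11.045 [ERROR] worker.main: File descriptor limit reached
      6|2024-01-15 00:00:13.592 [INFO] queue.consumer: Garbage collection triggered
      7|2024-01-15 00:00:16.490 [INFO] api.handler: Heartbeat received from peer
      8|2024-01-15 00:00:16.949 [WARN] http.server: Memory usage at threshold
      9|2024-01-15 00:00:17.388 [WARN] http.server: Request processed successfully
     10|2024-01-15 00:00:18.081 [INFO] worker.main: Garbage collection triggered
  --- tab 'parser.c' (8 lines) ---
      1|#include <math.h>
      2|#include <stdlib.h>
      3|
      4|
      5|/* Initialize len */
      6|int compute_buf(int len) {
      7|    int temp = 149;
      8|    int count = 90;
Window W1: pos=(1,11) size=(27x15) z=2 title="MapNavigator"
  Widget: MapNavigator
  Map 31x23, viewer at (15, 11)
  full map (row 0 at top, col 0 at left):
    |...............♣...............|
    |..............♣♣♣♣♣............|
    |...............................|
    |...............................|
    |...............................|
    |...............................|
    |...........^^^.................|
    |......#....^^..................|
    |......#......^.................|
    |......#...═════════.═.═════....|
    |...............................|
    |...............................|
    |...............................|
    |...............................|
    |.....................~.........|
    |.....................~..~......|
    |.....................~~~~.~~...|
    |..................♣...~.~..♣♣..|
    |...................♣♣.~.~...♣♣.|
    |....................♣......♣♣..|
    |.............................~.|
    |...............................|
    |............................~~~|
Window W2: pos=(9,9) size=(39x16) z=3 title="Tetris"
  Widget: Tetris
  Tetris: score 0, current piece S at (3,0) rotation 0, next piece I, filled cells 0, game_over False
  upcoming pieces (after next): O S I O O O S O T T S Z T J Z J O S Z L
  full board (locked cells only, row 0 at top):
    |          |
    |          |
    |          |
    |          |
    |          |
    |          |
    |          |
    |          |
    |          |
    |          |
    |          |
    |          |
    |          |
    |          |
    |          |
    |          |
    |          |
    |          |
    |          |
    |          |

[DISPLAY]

                                     
                                     
                                     
                                     
━━━━━━━━━━━━━━━━━━━━━━━━━━┓          
                          ┃          
──────────────────────────┨          
Next:                     ┃          
████                      ┃          
                          ┃━━━━━━━━━━
                          ┃ner       
                          ┃──────────
                          ┃]│ debug.l
Score:                    ┃──────────
0                         ┃ 00:00:04.
                          ┃ 00:00:07.
                          ┃ 00:00:11.
                          ┃ 00:00:13.
                          ┃ 00:00:13.
━━━━━━━━━━━━━━━━━━━━━━━━━━┛━━━━━━━━━━
━━━━━━┛                              


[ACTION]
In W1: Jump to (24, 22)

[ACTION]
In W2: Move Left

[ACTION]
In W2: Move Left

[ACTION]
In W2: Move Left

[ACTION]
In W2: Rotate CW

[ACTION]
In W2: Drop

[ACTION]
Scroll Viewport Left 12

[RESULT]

                                     
                                     
                                     
                                     
┏━━━━━━━━━━━━━━━━━━━━━━━━━━━━━━━━━━━━
┃ Tetris                             
┠────────────────────────────────────
┃          │Next:                    
┃          │████                     
┃          │                         
┃          │                         
┃          │                         
┃          │                         
┃          │Score:                   
┃          │0                        
┃          │                         
┃          │                         
┃          │                         
┃          │                         
┗━━━━━━━━━━━━━━━━━━━━━━━━━━━━━━━━━━━━
━━━━━━━━━━━━━━━━━━┛                  


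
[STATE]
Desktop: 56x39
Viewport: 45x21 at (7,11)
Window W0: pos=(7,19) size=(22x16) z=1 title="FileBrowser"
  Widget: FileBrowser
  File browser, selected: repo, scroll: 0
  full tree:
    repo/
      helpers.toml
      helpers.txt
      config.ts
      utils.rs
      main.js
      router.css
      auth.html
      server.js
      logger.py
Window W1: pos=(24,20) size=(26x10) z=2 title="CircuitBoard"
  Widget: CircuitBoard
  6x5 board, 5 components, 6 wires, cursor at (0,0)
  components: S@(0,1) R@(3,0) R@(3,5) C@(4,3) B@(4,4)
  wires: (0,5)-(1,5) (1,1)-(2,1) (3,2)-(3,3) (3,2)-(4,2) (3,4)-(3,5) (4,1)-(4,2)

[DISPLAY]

                                             
                                             
                                             
                                             
                                             
                                             
                                             
                                             
┏━━━━━━━━━━━━━━━━━━━━┓                       
┃ FileBrowser    ┏━━━━━━━━━━━━━━━━━━━━━━━━┓  
┠────────────────┃ CircuitBoard           ┃  
┃> [-] repo/     ┠────────────────────────┨  
┃    helpers.toml┃   0 1 2 3 4 5          ┃  
┃    helpers.txt ┃0  [.]  S               ┃  
┃    config.ts   ┃                        ┃  
┃    utils.rs    ┃1       ·               ┃  
┃    main.js     ┃        │               ┃  
┃    router.css  ┃2       ·               ┃  
┃    auth.html   ┗━━━━━━━━━━━━━━━━━━━━━━━━┛  
┃    server.js       ┃                       
┃    logger.py       ┃                       


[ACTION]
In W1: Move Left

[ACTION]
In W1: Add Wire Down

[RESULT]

                                             
                                             
                                             
                                             
                                             
                                             
                                             
                                             
┏━━━━━━━━━━━━━━━━━━━━┓                       
┃ FileBrowser    ┏━━━━━━━━━━━━━━━━━━━━━━━━┓  
┠────────────────┃ CircuitBoard           ┃  
┃> [-] repo/     ┠────────────────────────┨  
┃    helpers.toml┃   0 1 2 3 4 5          ┃  
┃    helpers.txt ┃0  [.]  S               ┃  
┃    config.ts   ┃    │                   ┃  
┃    utils.rs    ┃1   ·   ·               ┃  
┃    main.js     ┃        │               ┃  
┃    router.css  ┃2       ·               ┃  
┃    auth.html   ┗━━━━━━━━━━━━━━━━━━━━━━━━┛  
┃    server.js       ┃                       
┃    logger.py       ┃                       


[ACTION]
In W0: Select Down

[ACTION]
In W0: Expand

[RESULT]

                                             
                                             
                                             
                                             
                                             
                                             
                                             
                                             
┏━━━━━━━━━━━━━━━━━━━━┓                       
┃ FileBrowser    ┏━━━━━━━━━━━━━━━━━━━━━━━━┓  
┠────────────────┃ CircuitBoard           ┃  
┃  [-] repo/     ┠────────────────────────┨  
┃  > helpers.toml┃   0 1 2 3 4 5          ┃  
┃    helpers.txt ┃0  [.]  S               ┃  
┃    config.ts   ┃    │                   ┃  
┃    utils.rs    ┃1   ·   ·               ┃  
┃    main.js     ┃        │               ┃  
┃    router.css  ┃2       ·               ┃  
┃    auth.html   ┗━━━━━━━━━━━━━━━━━━━━━━━━┛  
┃    server.js       ┃                       
┃    logger.py       ┃                       
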